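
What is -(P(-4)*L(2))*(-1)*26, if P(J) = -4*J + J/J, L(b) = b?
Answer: 884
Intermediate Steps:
P(J) = 1 - 4*J (P(J) = -4*J + 1 = 1 - 4*J)
-(P(-4)*L(2))*(-1)*26 = -((1 - 4*(-4))*2)*(-1)*26 = -((1 + 16)*2)*(-1)*26 = -(17*2)*(-1)*26 = -34*(-1)*26 = -(-34)*26 = -1*(-884) = 884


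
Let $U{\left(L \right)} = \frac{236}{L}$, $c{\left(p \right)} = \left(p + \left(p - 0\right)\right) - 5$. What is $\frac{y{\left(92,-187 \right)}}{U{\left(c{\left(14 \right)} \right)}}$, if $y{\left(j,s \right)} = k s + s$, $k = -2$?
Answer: $\frac{4301}{236} \approx 18.225$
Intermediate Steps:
$y{\left(j,s \right)} = - s$ ($y{\left(j,s \right)} = - 2 s + s = - s$)
$c{\left(p \right)} = -5 + 2 p$ ($c{\left(p \right)} = \left(p + \left(p + 0\right)\right) - 5 = \left(p + p\right) - 5 = 2 p - 5 = -5 + 2 p$)
$\frac{y{\left(92,-187 \right)}}{U{\left(c{\left(14 \right)} \right)}} = \frac{\left(-1\right) \left(-187\right)}{236 \frac{1}{-5 + 2 \cdot 14}} = \frac{187}{236 \frac{1}{-5 + 28}} = \frac{187}{236 \cdot \frac{1}{23}} = \frac{187}{\frac{236}{23}} = 187 \cdot \frac{23}{236} = \frac{4301}{236}$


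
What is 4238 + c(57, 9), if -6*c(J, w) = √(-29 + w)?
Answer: 4238 - I*√5/3 ≈ 4238.0 - 0.74536*I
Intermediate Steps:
c(J, w) = -√(-29 + w)/6
4238 + c(57, 9) = 4238 - √(-29 + 9)/6 = 4238 - I*√5/3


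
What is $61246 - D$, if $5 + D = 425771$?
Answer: $-364520$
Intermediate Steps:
$D = 425766$ ($D = -5 + 425771 = 425766$)
$61246 - D = 61246 - 425766 = -364520$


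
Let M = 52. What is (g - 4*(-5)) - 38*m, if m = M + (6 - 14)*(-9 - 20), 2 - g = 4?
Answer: -10774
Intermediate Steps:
g = -2 (g = 2 - 1*4 = 2 - 4 = -2)
m = 284 (m = 52 + (6 - 14)*(-9 - 20) = 52 - 8*(-29) = 52 + 232 = 284)
(g - 4*(-5)) - 38*m = (-2 - 4*(-5)) - 38*284 = (-2 + 20) - 10792 = 18 - 10792 = -10774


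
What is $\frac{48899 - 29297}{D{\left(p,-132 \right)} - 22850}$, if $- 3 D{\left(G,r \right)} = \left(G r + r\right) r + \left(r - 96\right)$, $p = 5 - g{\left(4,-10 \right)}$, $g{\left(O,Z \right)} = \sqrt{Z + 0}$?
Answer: $- \frac{282376611}{914405881} - \frac{28462104 i \sqrt{10}}{914405881} \approx -0.30881 - 0.09843 i$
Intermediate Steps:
$g{\left(O,Z \right)} = \sqrt{Z}$
$p = 5 - i \sqrt{10}$ ($p = 5 - \sqrt{-10} = 5 - i \sqrt{10} \approx 5.0 - 3.1623 i$)
$D{\left(G,r \right)} = 32 - \frac{r}{3} - \frac{r \left(r + G r\right)}{3}$ ($D{\left(G,r \right)} = - \frac{\left(G r + r\right) r + \left(r - 96\right)}{3} = - \frac{\left(r + G r\right) r + \left(-96 + r\right)}{3} = - \frac{r \left(r + G r\right) + \left(-96 + r\right)}{3} = - \frac{-96 + r + r \left(r + G r\right)}{3} = 32 - \frac{r}{3} - \frac{r \left(r + G r\right)}{3}$)
$\frac{48899 - 29297}{D{\left(p,-132 \right)} - 22850} = \frac{48899 - 29297}{\left(32 - -44 - \frac{\left(-132\right)^{2}}{3} - \frac{\left(5 - i \sqrt{10}\right) \left(-132\right)^{2}}{3}\right) - 22850} = \frac{19602}{\left(32 + 44 - 5808 - \frac{1}{3} \left(5 - i \sqrt{10}\right) 17424\right) - 22850} = \frac{19602}{\left(32 + 44 - 5808 - \left(29040 - 5808 i \sqrt{10}\right)\right) - 22850} = \frac{19602}{\left(-34772 + 5808 i \sqrt{10}\right) - 22850} = \frac{19602}{-57622 + 5808 i \sqrt{10}}$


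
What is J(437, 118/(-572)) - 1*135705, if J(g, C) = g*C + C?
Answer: -19418736/143 ≈ -1.3580e+5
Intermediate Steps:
J(g, C) = C + C*g (J(g, C) = C*g + C = C + C*g)
J(437, 118/(-572)) - 1*135705 = (118/(-572))*(1 + 437) - 1*135705 = (118*(-1/572))*438 - 135705 = -59/286*438 - 135705 = -12921/143 - 135705 = -19418736/143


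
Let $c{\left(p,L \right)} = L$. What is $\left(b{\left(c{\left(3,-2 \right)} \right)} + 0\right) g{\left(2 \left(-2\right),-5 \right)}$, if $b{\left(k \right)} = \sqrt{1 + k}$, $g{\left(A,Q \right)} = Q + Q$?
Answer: $- 10 i \approx - 10.0 i$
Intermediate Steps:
$g{\left(A,Q \right)} = 2 Q$
$\left(b{\left(c{\left(3,-2 \right)} \right)} + 0\right) g{\left(2 \left(-2\right),-5 \right)} = \left(\sqrt{1 - 2} + 0\right) 2 \left(-5\right) = \left(\sqrt{-1} + 0\right) \left(-10\right) = \left(i + 0\right) \left(-10\right) = i \left(-10\right) = - 10 i$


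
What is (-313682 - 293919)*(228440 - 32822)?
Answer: -118857692418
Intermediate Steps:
(-313682 - 293919)*(228440 - 32822) = -607601*195618 = -118857692418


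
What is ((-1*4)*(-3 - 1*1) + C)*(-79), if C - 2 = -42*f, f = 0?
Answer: -1422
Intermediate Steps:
C = 2 (C = 2 - 42*0 = 2 + 0 = 2)
((-1*4)*(-3 - 1*1) + C)*(-79) = ((-1*4)*(-3 - 1*1) + 2)*(-79) = (-4*(-3 - 1) + 2)*(-79) = (-4*(-4) + 2)*(-79) = (16 + 2)*(-79) = 18*(-79) = -1422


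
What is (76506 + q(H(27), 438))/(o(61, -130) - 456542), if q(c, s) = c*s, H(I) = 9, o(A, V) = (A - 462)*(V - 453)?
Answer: -26816/74253 ≈ -0.36114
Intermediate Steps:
o(A, V) = (-462 + A)*(-453 + V)
(76506 + q(H(27), 438))/(o(61, -130) - 456542) = (76506 + 9*438)/((209286 - 462*(-130) - 453*61 + 61*(-130)) - 456542) = (76506 + 3942)/((209286 + 60060 - 27633 - 7930) - 456542) = 80448/(233783 - 456542) = 80448/(-222759) = 80448*(-1/222759) = -26816/74253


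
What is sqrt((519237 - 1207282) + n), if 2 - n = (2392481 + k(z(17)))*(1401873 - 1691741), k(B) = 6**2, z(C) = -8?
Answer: 19*sqrt(1921089833) ≈ 8.3278e+5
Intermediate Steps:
k(B) = 36
n = 693514117758 (n = 2 - (2392481 + 36)*(1401873 - 1691741) = 2 - 2392517*(-289868) = 2 - 1*(-693514117756) = 2 + 693514117756 = 693514117758)
sqrt((519237 - 1207282) + n) = sqrt((519237 - 1207282) + 693514117758) = sqrt(-688045 + 693514117758) = sqrt(693513429713) = 19*sqrt(1921089833)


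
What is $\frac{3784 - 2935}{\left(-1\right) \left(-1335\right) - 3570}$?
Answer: $- \frac{283}{745} \approx -0.37987$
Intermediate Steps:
$\frac{3784 - 2935}{\left(-1\right) \left(-1335\right) - 3570} = \frac{849}{1335 - 3570} = \frac{849}{-2235} = 849 \left(- \frac{1}{2235}\right) = - \frac{283}{745}$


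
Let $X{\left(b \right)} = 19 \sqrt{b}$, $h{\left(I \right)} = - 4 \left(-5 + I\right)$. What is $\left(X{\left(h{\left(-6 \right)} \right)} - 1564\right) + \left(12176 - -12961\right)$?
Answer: $23573 + 38 \sqrt{11} \approx 23699.0$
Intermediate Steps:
$h{\left(I \right)} = 20 - 4 I$
$\left(X{\left(h{\left(-6 \right)} \right)} - 1564\right) + \left(12176 - -12961\right) = \left(19 \sqrt{20 - -24} - 1564\right) + \left(12176 - -12961\right) = \left(19 \sqrt{20 + 24} - 1564\right) + \left(12176 + 12961\right) = \left(19 \sqrt{44} - 1564\right) + 25137 = \left(19 \cdot 2 \sqrt{11} - 1564\right) + 25137 = \left(38 \sqrt{11} - 1564\right) + 25137 = \left(-1564 + 38 \sqrt{11}\right) + 25137 = 23573 + 38 \sqrt{11}$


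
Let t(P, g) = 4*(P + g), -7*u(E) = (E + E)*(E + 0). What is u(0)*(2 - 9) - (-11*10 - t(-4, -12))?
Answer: 46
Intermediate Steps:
u(E) = -2*E²/7 (u(E) = -(E + E)*(E + 0)/7 = -2*E*E/7 = -2*E²/7)
t(P, g) = 4*P + 4*g
u(0)*(2 - 9) - (-11*10 - t(-4, -12)) = (-2/7*0²)*(2 - 9) - (-11*10 - (4*(-4) + 4*(-12))) = -2/7*0*(-7) - (-110 - (-16 - 48)) = 0*(-7) - (-110 - 1*(-64)) = 0 - (-110 + 64) = 0 - 1*(-46) = 0 + 46 = 46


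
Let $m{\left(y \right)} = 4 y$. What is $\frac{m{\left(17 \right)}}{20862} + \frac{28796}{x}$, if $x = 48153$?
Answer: $\frac{100669426}{167427981} \approx 0.60127$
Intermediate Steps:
$\frac{m{\left(17 \right)}}{20862} + \frac{28796}{x} = \frac{4 \cdot 17}{20862} + \frac{28796}{48153} = 68 \cdot \frac{1}{20862} + 28796 \cdot \frac{1}{48153} = \frac{34}{10431} + \frac{28796}{48153} = \frac{100669426}{167427981}$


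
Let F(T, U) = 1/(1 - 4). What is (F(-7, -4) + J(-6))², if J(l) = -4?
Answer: 169/9 ≈ 18.778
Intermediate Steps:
F(T, U) = -⅓ (F(T, U) = 1/(-3) = -⅓)
(F(-7, -4) + J(-6))² = (-⅓ - 4)² = (-13/3)² = 169/9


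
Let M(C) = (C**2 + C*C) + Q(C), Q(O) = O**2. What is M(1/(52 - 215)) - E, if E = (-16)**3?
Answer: 108826627/26569 ≈ 4096.0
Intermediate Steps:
M(C) = 3*C**2 (M(C) = (C**2 + C*C) + C**2 = (C**2 + C**2) + C**2 = 2*C**2 + C**2 = 3*C**2)
E = -4096
M(1/(52 - 215)) - E = 3*(1/(52 - 215))**2 - 1*(-4096) = 3*(1/(-163))**2 + 4096 = 3*(-1/163)**2 + 4096 = 3*(1/26569) + 4096 = 3/26569 + 4096 = 108826627/26569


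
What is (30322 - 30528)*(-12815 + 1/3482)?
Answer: 4596048387/1741 ≈ 2.6399e+6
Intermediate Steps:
(30322 - 30528)*(-12815 + 1/3482) = -206*(-12815 + 1/3482) = -206*(-44621829/3482) = 4596048387/1741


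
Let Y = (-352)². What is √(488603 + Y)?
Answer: √612507 ≈ 782.63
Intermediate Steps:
Y = 123904
√(488603 + Y) = √(488603 + 123904) = √612507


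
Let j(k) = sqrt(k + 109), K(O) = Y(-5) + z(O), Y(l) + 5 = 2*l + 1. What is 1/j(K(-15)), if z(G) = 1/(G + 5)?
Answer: sqrt(9490)/949 ≈ 0.10265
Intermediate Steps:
Y(l) = -4 + 2*l (Y(l) = -5 + (2*l + 1) = -5 + (1 + 2*l) = -4 + 2*l)
z(G) = 1/(5 + G)
K(O) = -14 + 1/(5 + O) (K(O) = (-4 + 2*(-5)) + 1/(5 + O) = (-4 - 10) + 1/(5 + O) = -14 + 1/(5 + O))
j(k) = sqrt(109 + k)
1/j(K(-15)) = 1/(sqrt(109 + (-69 - 14*(-15))/(5 - 15))) = 1/(sqrt(109 + (-69 + 210)/(-10))) = 1/(sqrt(109 - 1/10*141)) = 1/(sqrt(109 - 141/10)) = 1/(sqrt(949/10)) = 1/(sqrt(9490)/10) = sqrt(9490)/949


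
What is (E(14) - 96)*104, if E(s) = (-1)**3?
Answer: -10088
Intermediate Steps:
E(s) = -1
(E(14) - 96)*104 = (-1 - 96)*104 = -97*104 = -10088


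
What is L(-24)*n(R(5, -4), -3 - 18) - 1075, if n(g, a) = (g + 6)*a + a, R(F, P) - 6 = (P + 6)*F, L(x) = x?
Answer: 10517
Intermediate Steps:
R(F, P) = 6 + F*(6 + P) (R(F, P) = 6 + (P + 6)*F = 6 + (6 + P)*F = 6 + F*(6 + P))
n(g, a) = a + a*(6 + g) (n(g, a) = (6 + g)*a + a = a*(6 + g) + a = a + a*(6 + g))
L(-24)*n(R(5, -4), -3 - 18) - 1075 = -24*(-3 - 18)*(7 + (6 + 6*5 + 5*(-4))) - 1075 = -(-504)*(7 + (6 + 30 - 20)) - 1075 = -(-504)*(7 + 16) - 1075 = -(-504)*23 - 1075 = -24*(-483) - 1075 = 11592 - 1075 = 10517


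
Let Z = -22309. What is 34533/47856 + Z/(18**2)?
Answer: -88035901/1292112 ≈ -68.133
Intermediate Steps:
34533/47856 + Z/(18**2) = 34533/47856 - 22309/(18**2) = 34533*(1/47856) - 22309/324 = 11511/15952 - 22309*1/324 = 11511/15952 - 22309/324 = -88035901/1292112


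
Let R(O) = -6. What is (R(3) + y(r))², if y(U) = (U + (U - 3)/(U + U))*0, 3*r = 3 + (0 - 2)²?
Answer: 36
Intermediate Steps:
r = 7/3 (r = (3 + (0 - 2)²)/3 = (3 + (-2)²)/3 = (3 + 4)/3 = (⅓)*7 = 7/3 ≈ 2.3333)
y(U) = 0 (y(U) = (U + (-3 + U)/((2*U)))*0 = (U + (-3 + U)*(1/(2*U)))*0 = (U + (-3 + U)/(2*U))*0 = 0)
(R(3) + y(r))² = (-6 + 0)² = (-6)² = 36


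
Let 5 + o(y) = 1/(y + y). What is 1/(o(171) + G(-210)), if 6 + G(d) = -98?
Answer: -342/37277 ≈ -0.0091746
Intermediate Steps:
G(d) = -104 (G(d) = -6 - 98 = -104)
o(y) = -5 + 1/(2*y) (o(y) = -5 + 1/(y + y) = -5 + 1/(2*y))
1/(o(171) + G(-210)) = 1/((-5 + (½)/171) - 104) = 1/((-5 + (½)*(1/171)) - 104) = 1/((-5 + 1/342) - 104) = 1/(-1709/342 - 104) = 1/(-37277/342) = -342/37277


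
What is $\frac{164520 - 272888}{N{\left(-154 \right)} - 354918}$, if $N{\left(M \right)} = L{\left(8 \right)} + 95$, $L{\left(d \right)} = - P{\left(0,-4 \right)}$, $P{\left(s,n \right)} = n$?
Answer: $\frac{108368}{354819} \approx 0.30542$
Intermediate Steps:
$L{\left(d \right)} = 4$ ($L{\left(d \right)} = \left(-1\right) \left(-4\right) = 4$)
$N{\left(M \right)} = 99$ ($N{\left(M \right)} = 4 + 95 = 99$)
$\frac{164520 - 272888}{N{\left(-154 \right)} - 354918} = \frac{164520 - 272888}{99 - 354918} = - \frac{108368}{-354819} = \left(-108368\right) \left(- \frac{1}{354819}\right) = \frac{108368}{354819}$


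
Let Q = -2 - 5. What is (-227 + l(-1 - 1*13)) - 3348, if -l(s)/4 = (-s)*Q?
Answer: -3183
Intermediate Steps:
Q = -7
l(s) = -28*s (l(s) = -4*(-s)*(-7) = -28*s)
(-227 + l(-1 - 1*13)) - 3348 = (-227 - 28*(-1 - 1*13)) - 3348 = (-227 - 28*(-1 - 13)) - 3348 = (-227 - 28*(-14)) - 3348 = (-227 + 392) - 3348 = 165 - 3348 = -3183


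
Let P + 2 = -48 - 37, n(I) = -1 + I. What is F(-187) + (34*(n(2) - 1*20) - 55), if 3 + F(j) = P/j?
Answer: -131561/187 ≈ -703.54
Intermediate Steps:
P = -87 (P = -2 + (-48 - 37) = -2 - 85 = -87)
F(j) = -3 - 87/j
F(-187) + (34*(n(2) - 1*20) - 55) = (-3 - 87/(-187)) + (34*((-1 + 2) - 1*20) - 55) = (-3 - 87*(-1/187)) + (34*(1 - 20) - 55) = (-3 + 87/187) + (34*(-19) - 55) = -474/187 + (-646 - 55) = -474/187 - 701 = -131561/187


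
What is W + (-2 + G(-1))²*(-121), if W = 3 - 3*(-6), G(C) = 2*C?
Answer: -1915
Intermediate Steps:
W = 21 (W = 3 + 18 = 21)
W + (-2 + G(-1))²*(-121) = 21 + (-2 + 2*(-1))²*(-121) = 21 + (-2 - 2)²*(-121) = 21 + (-4)²*(-121) = 21 + 16*(-121) = 21 - 1936 = -1915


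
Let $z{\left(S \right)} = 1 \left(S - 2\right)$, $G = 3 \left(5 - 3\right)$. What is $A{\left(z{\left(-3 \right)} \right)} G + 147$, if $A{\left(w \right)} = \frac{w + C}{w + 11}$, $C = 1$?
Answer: $143$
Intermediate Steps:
$G = 6$ ($G = 3 \cdot 2 = 6$)
$z{\left(S \right)} = -2 + S$ ($z{\left(S \right)} = 1 \left(-2 + S\right) = -2 + S$)
$A{\left(w \right)} = \frac{1 + w}{11 + w}$ ($A{\left(w \right)} = \frac{w + 1}{w + 11} = \frac{1 + w}{11 + w}$)
$A{\left(z{\left(-3 \right)} \right)} G + 147 = \frac{1 - 5}{11 - 5} \cdot 6 + 147 = \frac{1}{6} \left(-4\right) 6 + 147 = \left(- \frac{2}{3}\right) 6 + 147 = -4 + 147 = 143$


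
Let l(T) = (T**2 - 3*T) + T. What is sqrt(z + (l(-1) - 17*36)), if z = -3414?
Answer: 3*I*sqrt(447) ≈ 63.427*I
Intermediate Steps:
l(T) = T**2 - 2*T
sqrt(z + (l(-1) - 17*36)) = sqrt(-3414 + (-(-2 - 1) - 17*36)) = sqrt(-3414 + (-1*(-3) - 612)) = sqrt(-3414 + (3 - 612)) = sqrt(-3414 - 609) = sqrt(-4023) = 3*I*sqrt(447)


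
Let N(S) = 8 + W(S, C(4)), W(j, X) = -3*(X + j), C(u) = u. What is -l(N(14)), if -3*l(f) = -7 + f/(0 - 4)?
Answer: 3/2 ≈ 1.5000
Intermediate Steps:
W(j, X) = -3*X - 3*j
N(S) = -4 - 3*S (N(S) = 8 + (-3*4 - 3*S) = 8 + (-12 - 3*S) = -4 - 3*S)
l(f) = 7/3 + f/12 (l(f) = -(-7 + f/(0 - 4))/3 = -(-7 + f/(-4))/3 = -(-7 + f*(-¼))/3 = -(-7 - f/4)/3 = 7/3 + f/12)
-l(N(14)) = -(7/3 + (-4 - 3*14)/12) = -(7/3 + (-4 - 42)/12) = -(7/3 + (1/12)*(-46)) = -(7/3 - 23/6) = -1*(-3/2) = 3/2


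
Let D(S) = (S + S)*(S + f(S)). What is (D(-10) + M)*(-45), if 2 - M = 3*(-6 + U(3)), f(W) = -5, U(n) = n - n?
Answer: -14400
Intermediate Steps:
U(n) = 0
D(S) = 2*S*(-5 + S) (D(S) = (S + S)*(S - 5) = (2*S)*(-5 + S) = 2*S*(-5 + S))
M = 20 (M = 2 - 3*(-6 + 0) = 2 - 3*(-6) = 2 - 1*(-18) = 2 + 18 = 20)
(D(-10) + M)*(-45) = (2*(-10)*(-5 - 10) + 20)*(-45) = (2*(-10)*(-15) + 20)*(-45) = (300 + 20)*(-45) = 320*(-45) = -14400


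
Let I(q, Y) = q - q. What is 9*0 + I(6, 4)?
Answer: 0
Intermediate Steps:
I(q, Y) = 0
9*0 + I(6, 4) = 9*0 + 0 = 0 + 0 = 0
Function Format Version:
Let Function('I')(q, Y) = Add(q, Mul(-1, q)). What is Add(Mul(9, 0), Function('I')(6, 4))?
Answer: 0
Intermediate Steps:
Function('I')(q, Y) = 0
Add(Mul(9, 0), Function('I')(6, 4)) = Add(Mul(9, 0), 0) = Add(0, 0) = 0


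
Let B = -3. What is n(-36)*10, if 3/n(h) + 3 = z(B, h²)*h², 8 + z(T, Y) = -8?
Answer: -10/6913 ≈ -0.0014466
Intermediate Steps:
z(T, Y) = -16 (z(T, Y) = -8 - 8 = -16)
n(h) = 3/(-3 - 16*h²)
n(-36)*10 = (3/(-3 - 16*(-36)²))*10 = (3/(-3 - 16*1296))*10 = (3/(-3 - 20736))*10 = (3/(-20739))*10 = (3*(-1/20739))*10 = -1/6913*10 = -10/6913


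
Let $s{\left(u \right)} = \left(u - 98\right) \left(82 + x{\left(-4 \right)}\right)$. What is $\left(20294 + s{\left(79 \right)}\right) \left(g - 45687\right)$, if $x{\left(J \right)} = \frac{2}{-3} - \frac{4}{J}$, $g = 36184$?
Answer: $- \frac{533964067}{3} \approx -1.7799 \cdot 10^{8}$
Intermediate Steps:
$x{\left(J \right)} = - \frac{2}{3} - \frac{4}{J}$ ($x{\left(J \right)} = 2 \left(- \frac{1}{3}\right) - \frac{4}{J} = - \frac{2}{3} - \frac{4}{J}$)
$s{\left(u \right)} = - \frac{24206}{3} + \frac{247 u}{3}$ ($s{\left(u \right)} = \left(u - 98\right) \left(82 - \left(\frac{2}{3} + \frac{4}{-4}\right)\right) = \left(-98 + u\right) \left(82 - - \frac{1}{3}\right) = \left(-98 + u\right) \left(82 + \left(- \frac{2}{3} + 1\right)\right) = \left(-98 + u\right) \left(82 + \frac{1}{3}\right) = \left(-98 + u\right) \frac{247}{3} = - \frac{24206}{3} + \frac{247 u}{3}$)
$\left(20294 + s{\left(79 \right)}\right) \left(g - 45687\right) = \left(20294 + \left(- \frac{24206}{3} + \frac{247}{3} \cdot 79\right)\right) \left(36184 - 45687\right) = \left(20294 + \left(- \frac{24206}{3} + \frac{19513}{3}\right)\right) \left(-9503\right) = \left(20294 - \frac{4693}{3}\right) \left(-9503\right) = \frac{56189}{3} \left(-9503\right) = - \frac{533964067}{3}$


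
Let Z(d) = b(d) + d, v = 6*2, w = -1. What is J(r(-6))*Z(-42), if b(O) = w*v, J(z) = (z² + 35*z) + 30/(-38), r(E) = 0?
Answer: 810/19 ≈ 42.632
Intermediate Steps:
v = 12
J(z) = -15/19 + z² + 35*z (J(z) = (z² + 35*z) + 30*(-1/38) = (z² + 35*z) - 15/19 = -15/19 + z² + 35*z)
b(O) = -12 (b(O) = -1*12 = -12)
Z(d) = -12 + d
J(r(-6))*Z(-42) = (-15/19 + 0² + 35*0)*(-12 - 42) = (-15/19 + 0 + 0)*(-54) = -15/19*(-54) = 810/19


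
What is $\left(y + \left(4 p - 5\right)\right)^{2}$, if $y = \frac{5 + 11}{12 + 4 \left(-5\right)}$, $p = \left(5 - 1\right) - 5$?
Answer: $121$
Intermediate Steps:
$p = -1$ ($p = 4 - 5 = -1$)
$y = -2$ ($y = \frac{16}{12 - 20} = \frac{16}{-8} = 16 \left(- \frac{1}{8}\right) = -2$)
$\left(y + \left(4 p - 5\right)\right)^{2} = \left(-2 + \left(4 \left(-1\right) - 5\right)\right)^{2} = \left(-2 - 9\right)^{2} = \left(-11\right)^{2} = 121$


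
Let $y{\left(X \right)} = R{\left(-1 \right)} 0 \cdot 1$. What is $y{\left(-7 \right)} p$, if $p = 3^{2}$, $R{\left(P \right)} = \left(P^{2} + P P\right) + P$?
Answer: $0$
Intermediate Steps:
$R{\left(P \right)} = P + 2 P^{2}$ ($R{\left(P \right)} = \left(P^{2} + P^{2}\right) + P = 2 P^{2} + P = P + 2 P^{2}$)
$y{\left(X \right)} = 0$ ($y{\left(X \right)} = - (1 + 2 \left(-1\right)) 0 \cdot 1 = - (1 - 2) 0 \cdot 1 = \left(-1\right) \left(-1\right) 0 \cdot 1 = 1 \cdot 0 \cdot 1 = 0 \cdot 1 = 0$)
$p = 9$
$y{\left(-7 \right)} p = 0 \cdot 9 = 0$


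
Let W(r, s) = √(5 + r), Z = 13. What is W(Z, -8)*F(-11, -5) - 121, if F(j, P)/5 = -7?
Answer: -121 - 105*√2 ≈ -269.49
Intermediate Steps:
F(j, P) = -35 (F(j, P) = 5*(-7) = -35)
W(Z, -8)*F(-11, -5) - 121 = √(5 + 13)*(-35) - 121 = √18*(-35) - 121 = (3*√2)*(-35) - 121 = -105*√2 - 121 = -121 - 105*√2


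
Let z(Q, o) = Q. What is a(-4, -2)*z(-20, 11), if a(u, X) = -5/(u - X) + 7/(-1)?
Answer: 90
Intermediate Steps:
a(u, X) = -7 - 5/(u - X) (a(u, X) = -5/(u - X) + 7*(-1) = -5/(u - X) - 7 = -7 - 5/(u - X))
a(-4, -2)*z(-20, 11) = ((5 - 7*(-2) + 7*(-4))/(-2 - 1*(-4)))*(-20) = ((5 + 14 - 28)/(-2 + 4))*(-20) = (-9/2)*(-20) = ((½)*(-9))*(-20) = -9/2*(-20) = 90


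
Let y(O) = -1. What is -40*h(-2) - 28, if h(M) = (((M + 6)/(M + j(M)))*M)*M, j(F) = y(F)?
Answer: 556/3 ≈ 185.33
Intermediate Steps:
j(F) = -1
h(M) = M²*(6 + M)/(-1 + M) (h(M) = (((M + 6)/(M - 1))*M)*M = (((6 + M)/(-1 + M))*M)*M = (M*(6 + M)/(-1 + M))*M = M²*(6 + M)/(-1 + M))
-40*h(-2) - 28 = -40*(-2)²*(6 - 2)/(-1 - 2) - 28 = -160*4/(-3) - 28 = -160*(-1)*4/3 - 28 = -40*(-16/3) - 28 = 640/3 - 28 = 556/3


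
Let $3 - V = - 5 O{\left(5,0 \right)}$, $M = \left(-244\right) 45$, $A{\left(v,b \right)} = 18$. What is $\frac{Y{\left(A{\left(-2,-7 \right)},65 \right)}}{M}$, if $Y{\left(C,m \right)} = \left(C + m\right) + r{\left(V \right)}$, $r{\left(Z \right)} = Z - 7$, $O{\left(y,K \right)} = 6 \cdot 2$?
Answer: $- \frac{139}{10980} \approx -0.012659$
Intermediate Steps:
$M = -10980$
$O{\left(y,K \right)} = 12$
$V = 63$ ($V = 3 - \left(-5\right) 12 = 3 - -60 = 3 + 60 = 63$)
$r{\left(Z \right)} = -7 + Z$ ($r{\left(Z \right)} = Z - 7 = -7 + Z$)
$Y{\left(C,m \right)} = 56 + C + m$ ($Y{\left(C,m \right)} = \left(C + m\right) + \left(-7 + 63\right) = \left(C + m\right) + 56 = 56 + C + m$)
$\frac{Y{\left(A{\left(-2,-7 \right)},65 \right)}}{M} = \frac{56 + 18 + 65}{-10980} = 139 \left(- \frac{1}{10980}\right) = - \frac{139}{10980}$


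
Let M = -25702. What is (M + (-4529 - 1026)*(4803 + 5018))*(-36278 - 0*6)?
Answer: 1980102469246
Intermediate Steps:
(M + (-4529 - 1026)*(4803 + 5018))*(-36278 - 0*6) = (-25702 + (-4529 - 1026)*(4803 + 5018))*(-36278 - 0*6) = (-25702 - 5555*9821)*(-36278 - 1692*0) = (-25702 - 54555655)*(-36278 + 0) = -54581357*(-36278) = 1980102469246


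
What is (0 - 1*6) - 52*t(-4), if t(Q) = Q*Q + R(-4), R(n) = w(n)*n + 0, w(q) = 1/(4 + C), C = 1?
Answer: -3982/5 ≈ -796.40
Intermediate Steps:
w(q) = ⅕ (w(q) = 1/(4 + 1) = 1/5 = ⅕)
R(n) = n/5 (R(n) = n/5 + 0 = n/5)
t(Q) = -⅘ + Q² (t(Q) = Q*Q + (⅕)*(-4) = Q² - ⅘ = -⅘ + Q²)
(0 - 1*6) - 52*t(-4) = (0 - 1*6) - 52*(-⅘ + (-4)²) = (0 - 6) - 52*(-⅘ + 16) = -6 - 52*76/5 = -6 - 3952/5 = -3982/5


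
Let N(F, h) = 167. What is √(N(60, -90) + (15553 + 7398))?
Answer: √23118 ≈ 152.05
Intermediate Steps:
√(N(60, -90) + (15553 + 7398)) = √(167 + (15553 + 7398)) = √(167 + 22951) = √23118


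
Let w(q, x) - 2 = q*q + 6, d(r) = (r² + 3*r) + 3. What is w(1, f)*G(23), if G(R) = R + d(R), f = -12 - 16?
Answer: 5616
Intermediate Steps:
f = -28
d(r) = 3 + r² + 3*r
w(q, x) = 8 + q² (w(q, x) = 2 + (q*q + 6) = 2 + (q² + 6) = 2 + (6 + q²) = 8 + q²)
G(R) = 3 + R² + 4*R (G(R) = R + (3 + R² + 3*R) = 3 + R² + 4*R)
w(1, f)*G(23) = (8 + 1²)*(3 + 23² + 4*23) = (8 + 1)*(3 + 529 + 92) = 9*624 = 5616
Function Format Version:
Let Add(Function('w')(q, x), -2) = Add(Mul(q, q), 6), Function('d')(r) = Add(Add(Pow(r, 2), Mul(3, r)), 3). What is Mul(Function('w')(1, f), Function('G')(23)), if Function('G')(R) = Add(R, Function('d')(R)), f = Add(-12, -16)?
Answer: 5616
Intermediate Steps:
f = -28
Function('d')(r) = Add(3, Pow(r, 2), Mul(3, r))
Function('w')(q, x) = Add(8, Pow(q, 2)) (Function('w')(q, x) = Add(2, Add(Mul(q, q), 6)) = Add(2, Add(Pow(q, 2), 6)) = Add(2, Add(6, Pow(q, 2))) = Add(8, Pow(q, 2)))
Function('G')(R) = Add(3, Pow(R, 2), Mul(4, R)) (Function('G')(R) = Add(R, Add(3, Pow(R, 2), Mul(3, R))) = Add(3, Pow(R, 2), Mul(4, R)))
Mul(Function('w')(1, f), Function('G')(23)) = Mul(Add(8, Pow(1, 2)), Add(3, Pow(23, 2), Mul(4, 23))) = Mul(Add(8, 1), Add(3, 529, 92)) = Mul(9, 624) = 5616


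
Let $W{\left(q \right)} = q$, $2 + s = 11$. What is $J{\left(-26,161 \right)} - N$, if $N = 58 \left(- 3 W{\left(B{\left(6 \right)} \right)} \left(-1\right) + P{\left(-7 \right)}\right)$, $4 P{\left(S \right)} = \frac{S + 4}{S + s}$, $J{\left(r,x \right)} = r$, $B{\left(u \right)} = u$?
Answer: $- \frac{4193}{4} \approx -1048.3$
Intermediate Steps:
$s = 9$ ($s = -2 + 11 = 9$)
$P{\left(S \right)} = \frac{4 + S}{4 \left(9 + S\right)}$ ($P{\left(S \right)} = \frac{\left(S + 4\right) \frac{1}{S + 9}}{4} = \frac{\left(4 + S\right) \frac{1}{9 + S}}{4} = \frac{\frac{1}{9 + S} \left(4 + S\right)}{4} = \frac{4 + S}{4 \left(9 + S\right)}$)
$N = \frac{4089}{4}$ ($N = 58 \left(\left(-3\right) 6 \left(-1\right) + \frac{4 - 7}{4 \left(9 - 7\right)}\right) = 58 \left(\left(-18\right) \left(-1\right) + \frac{1}{4} \cdot \frac{1}{2} \left(-3\right)\right) = 58 \left(18 + \frac{1}{4} \cdot \frac{1}{2} \left(-3\right)\right) = 58 \left(18 - \frac{3}{8}\right) = 58 \cdot \frac{141}{8} = \frac{4089}{4} \approx 1022.3$)
$J{\left(-26,161 \right)} - N = -26 - \frac{4089}{4} = - \frac{4193}{4}$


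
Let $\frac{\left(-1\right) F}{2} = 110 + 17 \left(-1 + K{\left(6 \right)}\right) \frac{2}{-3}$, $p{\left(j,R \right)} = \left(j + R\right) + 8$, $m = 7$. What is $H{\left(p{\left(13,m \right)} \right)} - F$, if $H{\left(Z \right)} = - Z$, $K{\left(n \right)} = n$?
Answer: $\frac{236}{3} \approx 78.667$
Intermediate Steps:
$p{\left(j,R \right)} = 8 + R + j$ ($p{\left(j,R \right)} = \left(R + j\right) + 8 = 8 + R + j$)
$F = - \frac{320}{3}$ ($F = - 2 \left(110 + 17 \left(-1 + 6\right) \frac{2}{-3}\right) = - 2 \left(110 + 17 \cdot 5 \cdot 2 \left(- \frac{1}{3}\right)\right) = - 2 \left(110 + 17 \cdot 5 \left(- \frac{2}{3}\right)\right) = - 2 \left(110 + 17 \left(- \frac{10}{3}\right)\right) = - 2 \left(110 - \frac{170}{3}\right) = \left(-2\right) \frac{160}{3} = - \frac{320}{3} \approx -106.67$)
$H{\left(p{\left(13,m \right)} \right)} - F = - (8 + 7 + 13) - - \frac{320}{3} = \left(-1\right) 28 + \frac{320}{3} = -28 + \frac{320}{3} = \frac{236}{3}$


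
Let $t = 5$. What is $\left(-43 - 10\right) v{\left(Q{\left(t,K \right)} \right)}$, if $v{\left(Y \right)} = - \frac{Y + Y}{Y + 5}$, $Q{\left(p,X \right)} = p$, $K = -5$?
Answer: $53$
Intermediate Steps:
$v{\left(Y \right)} = - \frac{2 Y}{5 + Y}$
$\left(-43 - 10\right) v{\left(Q{\left(t,K \right)} \right)} = \left(-43 - 10\right) \left(\left(-2\right) 5 \frac{1}{5 + 5}\right) = - 53 \left(\left(-2\right) 5 \cdot \frac{1}{10}\right) = \left(-53\right) \left(-1\right) = 53$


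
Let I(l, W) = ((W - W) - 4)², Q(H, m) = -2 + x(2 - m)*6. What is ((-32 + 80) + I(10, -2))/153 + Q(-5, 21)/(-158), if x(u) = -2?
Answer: 6127/12087 ≈ 0.50691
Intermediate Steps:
Q(H, m) = -14 (Q(H, m) = -2 - 2*6 = -2 - 12 = -14)
I(l, W) = 16 (I(l, W) = (0 - 4)² = (-4)² = 16)
((-32 + 80) + I(10, -2))/153 + Q(-5, 21)/(-158) = ((-32 + 80) + 16)/153 - 14/(-158) = (48 + 16)*(1/153) - 14*(-1/158) = 64*(1/153) + 7/79 = 64/153 + 7/79 = 6127/12087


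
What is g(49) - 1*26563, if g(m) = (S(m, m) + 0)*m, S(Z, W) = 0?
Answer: -26563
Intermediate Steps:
g(m) = 0 (g(m) = (0 + 0)*m = 0*m = 0)
g(49) - 1*26563 = 0 - 1*26563 = 0 - 26563 = -26563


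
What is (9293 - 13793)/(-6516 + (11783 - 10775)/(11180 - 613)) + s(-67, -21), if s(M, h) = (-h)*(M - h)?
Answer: -1846249759/1912599 ≈ -965.31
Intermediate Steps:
s(M, h) = -h*(M - h)
(9293 - 13793)/(-6516 + (11783 - 10775)/(11180 - 613)) + s(-67, -21) = (9293 - 13793)/(-6516 + (11783 - 10775)/(11180 - 613)) - 21*(-21 - 1*(-67)) = -4500/(-6516 + 1008/10567) - 21*(-21 + 67) = -4500/(-6516 + 1008*(1/10567)) - 21*46 = -4500/(-6516 + 1008/10567) - 966 = -4500/(-68853564/10567) - 966 = -4500*(-10567/68853564) - 966 = 1320875/1912599 - 966 = -1846249759/1912599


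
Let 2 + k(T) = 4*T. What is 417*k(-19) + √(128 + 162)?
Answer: -32526 + √290 ≈ -32509.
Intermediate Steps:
k(T) = -2 + 4*T
417*k(-19) + √(128 + 162) = 417*(-2 + 4*(-19)) + √(128 + 162) = 417*(-2 - 76) + √290 = 417*(-78) + √290 = -32526 + √290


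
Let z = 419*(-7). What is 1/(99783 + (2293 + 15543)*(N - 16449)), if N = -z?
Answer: -1/240971593 ≈ -4.1499e-9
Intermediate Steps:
z = -2933
N = 2933 (N = -1*(-2933) = 2933)
1/(99783 + (2293 + 15543)*(N - 16449)) = 1/(99783 + (2293 + 15543)*(2933 - 16449)) = 1/(99783 + 17836*(-13516)) = 1/(99783 - 241071376) = 1/(-240971593) = -1/240971593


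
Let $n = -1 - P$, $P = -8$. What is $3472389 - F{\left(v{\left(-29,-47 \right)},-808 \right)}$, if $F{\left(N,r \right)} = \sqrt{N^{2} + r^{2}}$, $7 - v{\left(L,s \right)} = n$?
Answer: $3471581$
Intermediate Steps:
$n = 7$ ($n = -1 - -8 = -1 + 8 = 7$)
$v{\left(L,s \right)} = 0$ ($v{\left(L,s \right)} = 7 - 7 = 0$)
$3472389 - F{\left(v{\left(-29,-47 \right)},-808 \right)} = 3472389 - \sqrt{0^{2} + \left(-808\right)^{2}} = 3472389 - \sqrt{0 + 652864} = 3472389 - \sqrt{652864} = 3472389 - 808 = 3471581$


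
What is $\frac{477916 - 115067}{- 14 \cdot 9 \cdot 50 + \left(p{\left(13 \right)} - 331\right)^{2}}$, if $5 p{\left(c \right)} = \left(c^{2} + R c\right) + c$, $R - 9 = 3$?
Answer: $\frac{9071225}{1576989} \approx 5.7522$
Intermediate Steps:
$R = 12$ ($R = 9 + 3 = 12$)
$p{\left(c \right)} = \frac{c^{2}}{5} + \frac{13 c}{5}$ ($p{\left(c \right)} = \frac{\left(c^{2} + 12 c\right) + c}{5} = \frac{c^{2} + 13 c}{5} = \frac{c^{2}}{5} + \frac{13 c}{5}$)
$\frac{477916 - 115067}{- 14 \cdot 9 \cdot 50 + \left(p{\left(13 \right)} - 331\right)^{2}} = \frac{477916 - 115067}{- 14 \cdot 9 \cdot 50 + \left(\frac{1}{5} \cdot 13 \left(13 + 13\right) - 331\right)^{2}} = \frac{362849}{- 126 \cdot 50 + \left(\frac{1}{5} \cdot 13 \cdot 26 - 331\right)^{2}} = \frac{362849}{\left(-1\right) 6300 + \left(\frac{338}{5} - 331\right)^{2}} = \frac{362849}{-6300 + \left(- \frac{1317}{5}\right)^{2}} = \frac{362849}{-6300 + \frac{1734489}{25}} = \frac{362849}{\frac{1576989}{25}} = 362849 \cdot \frac{25}{1576989} = \frac{9071225}{1576989}$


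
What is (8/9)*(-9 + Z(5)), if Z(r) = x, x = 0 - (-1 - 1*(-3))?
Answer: -88/9 ≈ -9.7778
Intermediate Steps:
x = -2 (x = 0 - (-1 + 3) = 0 - 1*2 = 0 - 2 = -2)
Z(r) = -2
(8/9)*(-9 + Z(5)) = (8/9)*(-9 - 2) = (8*(⅑))*(-11) = (8/9)*(-11) = -88/9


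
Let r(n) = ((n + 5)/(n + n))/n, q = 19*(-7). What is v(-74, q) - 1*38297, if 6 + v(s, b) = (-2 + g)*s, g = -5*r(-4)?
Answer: -610295/16 ≈ -38143.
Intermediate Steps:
q = -133
r(n) = (5 + n)/(2*n²) (r(n) = ((5 + n)/((2*n)))/n = ((5 + n)*(1/(2*n)))/n = ((5 + n)/(2*n))/n = (5 + n)/(2*n²))
g = -5/32 (g = -5*(5 - 4)/(2*(-4)²) = -5/(2*16) = -5*1/32 = -5/32 ≈ -0.15625)
v(s, b) = -6 - 69*s/32 (v(s, b) = -6 + (-2 - 5/32)*s = -6 - 69*s/32)
v(-74, q) - 1*38297 = (-6 - 69/32*(-74)) - 1*38297 = (-6 + 2553/16) - 38297 = 2457/16 - 38297 = -610295/16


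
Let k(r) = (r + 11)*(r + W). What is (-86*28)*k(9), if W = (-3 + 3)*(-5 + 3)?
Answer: -433440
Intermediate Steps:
W = 0 (W = 0*(-2) = 0)
k(r) = r*(11 + r) (k(r) = (r + 11)*(r + 0) = (11 + r)*r = r*(11 + r))
(-86*28)*k(9) = (-86*28)*(9*(11 + 9)) = -21672*20 = -2408*180 = -433440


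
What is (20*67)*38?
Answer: 50920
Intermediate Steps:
(20*67)*38 = 1340*38 = 50920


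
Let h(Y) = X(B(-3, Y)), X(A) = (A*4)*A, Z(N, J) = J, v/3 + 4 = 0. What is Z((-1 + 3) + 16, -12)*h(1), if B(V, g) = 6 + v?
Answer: -1728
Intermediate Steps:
v = -12 (v = -12 + 3*0 = -12 + 0 = -12)
B(V, g) = -6 (B(V, g) = 6 - 12 = -6)
X(A) = 4*A**2 (X(A) = (4*A)*A = 4*A**2)
h(Y) = 144 (h(Y) = 4*(-6)**2 = 4*36 = 144)
Z((-1 + 3) + 16, -12)*h(1) = -12*144 = -1728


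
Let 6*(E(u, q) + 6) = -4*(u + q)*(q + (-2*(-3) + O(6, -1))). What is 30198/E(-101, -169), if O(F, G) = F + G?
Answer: -5033/4741 ≈ -1.0616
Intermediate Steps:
E(u, q) = -6 - 2*(11 + q)*(q + u)/3 (E(u, q) = -6 + (-4*(u + q)*(q + (-2*(-3) + (6 - 1))))/6 = -6 + (-4*(q + u)*(q + (6 + 5)))/6 = -6 + (-4*(q + u)*(q + 11))/6 = -6 + (-4*(q + u)*(11 + q))/6 = -6 + (-4*(11 + q)*(q + u))/6 = -6 - 2*(11 + q)*(q + u)/3)
30198/E(-101, -169) = 30198/(-6 - 22/3*(-169) - 22/3*(-101) - ⅔*(-169)² - ⅔*(-169)*(-101)) = 30198/(-6 + 3718/3 + 2222/3 - ⅔*28561 - 34138/3) = 30198/(-6 + 3718/3 + 2222/3 - 57122/3 - 34138/3) = 30198/(-28446) = 30198*(-1/28446) = -5033/4741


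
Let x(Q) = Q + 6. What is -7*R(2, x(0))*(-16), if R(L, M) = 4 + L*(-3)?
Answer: -224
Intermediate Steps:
x(Q) = 6 + Q
R(L, M) = 4 - 3*L
-7*R(2, x(0))*(-16) = -7*(4 - 3*2)*(-16) = -7*(4 - 6)*(-16) = -7*(-2)*(-16) = 14*(-16) = -224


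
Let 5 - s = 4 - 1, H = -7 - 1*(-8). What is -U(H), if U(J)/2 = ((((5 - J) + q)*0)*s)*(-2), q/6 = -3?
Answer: 0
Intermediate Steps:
q = -18 (q = 6*(-3) = -18)
H = 1 (H = -7 + 8 = 1)
s = 2 (s = 5 - (4 - 1) = 5 - 1*3 = 5 - 3 = 2)
U(J) = 0 (U(J) = 2*(((((5 - J) - 18)*0)*2)*(-2)) = 2*((((-13 - J)*0)*2)*(-2)) = 2*((0*2)*(-2)) = 2*(0*(-2)) = 2*0 = 0)
-U(H) = -1*0 = 0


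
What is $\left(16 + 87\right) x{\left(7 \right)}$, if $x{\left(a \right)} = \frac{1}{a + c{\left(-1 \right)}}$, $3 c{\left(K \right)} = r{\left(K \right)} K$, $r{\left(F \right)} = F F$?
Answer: $\frac{309}{20} \approx 15.45$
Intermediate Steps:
$r{\left(F \right)} = F^{2}$
$c{\left(K \right)} = \frac{K^{3}}{3}$ ($c{\left(K \right)} = \frac{K^{2} K}{3} = \frac{K^{3}}{3}$)
$x{\left(a \right)} = \frac{1}{- \frac{1}{3} + a}$ ($x{\left(a \right)} = \frac{1}{a + \frac{\left(-1\right)^{3}}{3}} = \frac{1}{a + \frac{1}{3} \left(-1\right)} = \frac{1}{a - \frac{1}{3}} = \frac{1}{- \frac{1}{3} + a}$)
$\left(16 + 87\right) x{\left(7 \right)} = \left(16 + 87\right) \frac{3}{-1 + 3 \cdot 7} = 103 \frac{3}{-1 + 21} = 103 \cdot \frac{3}{20} = \frac{309}{20}$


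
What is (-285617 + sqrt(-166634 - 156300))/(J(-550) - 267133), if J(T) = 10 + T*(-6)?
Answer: 16801/15519 - I*sqrt(322934)/263823 ≈ 1.0826 - 0.002154*I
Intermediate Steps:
J(T) = 10 - 6*T
(-285617 + sqrt(-166634 - 156300))/(J(-550) - 267133) = (-285617 + sqrt(-166634 - 156300))/((10 - 6*(-550)) - 267133) = (-285617 + sqrt(-322934))/((10 + 3300) - 267133) = (-285617 + I*sqrt(322934))/(3310 - 267133) = (-285617 + I*sqrt(322934))/(-263823) = (-285617 + I*sqrt(322934))*(-1/263823) = 16801/15519 - I*sqrt(322934)/263823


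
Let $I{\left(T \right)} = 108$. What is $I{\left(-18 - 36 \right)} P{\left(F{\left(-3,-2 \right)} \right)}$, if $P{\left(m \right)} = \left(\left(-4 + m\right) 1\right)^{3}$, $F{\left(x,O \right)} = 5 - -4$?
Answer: $13500$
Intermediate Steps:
$F{\left(x,O \right)} = 9$ ($F{\left(x,O \right)} = 5 + 4 = 9$)
$P{\left(m \right)} = \left(-4 + m\right)^{3}$
$I{\left(-18 - 36 \right)} P{\left(F{\left(-3,-2 \right)} \right)} = 108 \left(-4 + 9\right)^{3} = 108 \cdot 5^{3} = 108 \cdot 125 = 13500$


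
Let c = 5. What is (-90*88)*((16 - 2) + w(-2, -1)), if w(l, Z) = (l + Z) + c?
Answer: -126720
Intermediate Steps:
w(l, Z) = 5 + Z + l (w(l, Z) = (l + Z) + 5 = (Z + l) + 5 = 5 + Z + l)
(-90*88)*((16 - 2) + w(-2, -1)) = (-90*88)*((16 - 2) + (5 - 1 - 2)) = -7920*(14 + 2) = -7920*16 = -126720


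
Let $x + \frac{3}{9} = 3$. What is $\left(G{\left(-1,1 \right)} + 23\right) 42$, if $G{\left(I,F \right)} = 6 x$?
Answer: $1638$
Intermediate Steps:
$x = \frac{8}{3}$ ($x = - \frac{1}{3} + 3 = \frac{8}{3} \approx 2.6667$)
$G{\left(I,F \right)} = 16$ ($G{\left(I,F \right)} = 6 \cdot \frac{8}{3} = 16$)
$\left(G{\left(-1,1 \right)} + 23\right) 42 = \left(16 + 23\right) 42 = 39 \cdot 42 = 1638$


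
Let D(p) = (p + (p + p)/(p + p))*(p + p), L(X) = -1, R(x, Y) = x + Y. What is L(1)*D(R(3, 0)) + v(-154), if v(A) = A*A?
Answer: 23692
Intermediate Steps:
R(x, Y) = Y + x
D(p) = 2*p*(1 + p) (D(p) = (p + (2*p)/((2*p)))*(2*p) = (p + (2*p)*(1/(2*p)))*(2*p) = (p + 1)*(2*p) = (1 + p)*(2*p) = 2*p*(1 + p))
v(A) = A**2
L(1)*D(R(3, 0)) + v(-154) = -2*(0 + 3)*(1 + (0 + 3)) + (-154)**2 = -2*3*(1 + 3) + 23716 = -2*3*4 + 23716 = -1*24 + 23716 = -24 + 23716 = 23692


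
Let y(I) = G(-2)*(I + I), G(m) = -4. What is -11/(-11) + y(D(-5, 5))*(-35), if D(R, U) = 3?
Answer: 841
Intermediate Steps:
y(I) = -8*I (y(I) = -4*(I + I) = -8*I)
-11/(-11) + y(D(-5, 5))*(-35) = -11/(-11) - 8*3*(-35) = -11*(-1/11) - 24*(-35) = 1 + 840 = 841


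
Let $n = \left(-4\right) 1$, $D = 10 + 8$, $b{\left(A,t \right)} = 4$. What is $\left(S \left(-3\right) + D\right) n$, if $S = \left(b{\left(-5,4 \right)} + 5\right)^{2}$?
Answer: $900$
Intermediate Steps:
$D = 18$
$n = -4$
$S = 81$ ($S = \left(4 + 5\right)^{2} = 9^{2} = 81$)
$\left(S \left(-3\right) + D\right) n = \left(81 \left(-3\right) + 18\right) \left(-4\right) = \left(-243 + 18\right) \left(-4\right) = \left(-225\right) \left(-4\right) = 900$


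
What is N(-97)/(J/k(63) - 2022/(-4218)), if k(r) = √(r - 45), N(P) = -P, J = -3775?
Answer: -413646606/7042785086383 - 542900941725*√2/7042785086383 ≈ -0.10907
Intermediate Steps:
k(r) = √(-45 + r)
N(-97)/(J/k(63) - 2022/(-4218)) = (-1*(-97))/(-3775/√(-45 + 63) - 2022/(-4218)) = 97/(-3775*√2/6 - 2022*(-1/4218)) = 97/(-3775*√2/6 + 337/703) = 97/(337/703 - 3775*√2/6)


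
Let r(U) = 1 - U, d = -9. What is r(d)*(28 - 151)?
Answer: -1230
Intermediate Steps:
r(d)*(28 - 151) = (1 - 1*(-9))*(28 - 151) = (1 + 9)*(-123) = 10*(-123) = -1230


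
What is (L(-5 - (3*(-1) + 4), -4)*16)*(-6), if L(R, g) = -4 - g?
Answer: 0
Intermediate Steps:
(L(-5 - (3*(-1) + 4), -4)*16)*(-6) = ((-4 - 1*(-4))*16)*(-6) = ((-4 + 4)*16)*(-6) = (0*16)*(-6) = 0*(-6) = 0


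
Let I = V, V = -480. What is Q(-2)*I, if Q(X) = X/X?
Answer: -480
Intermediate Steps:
I = -480
Q(X) = 1
Q(-2)*I = 1*(-480) = -480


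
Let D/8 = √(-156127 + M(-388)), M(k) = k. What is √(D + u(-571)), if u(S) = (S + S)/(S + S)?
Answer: √(1 + 8*I*√156515) ≈ 39.787 + 39.774*I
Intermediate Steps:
u(S) = 1 (u(S) = (2*S)/((2*S)) = (2*S)*(1/(2*S)) = 1)
D = 8*I*√156515 (D = 8*√(-156127 - 388) = 8*√(-156515) = 8*(I*√156515) = 8*I*√156515 ≈ 3165.0*I)
√(D + u(-571)) = √(8*I*√156515 + 1) = √(1 + 8*I*√156515)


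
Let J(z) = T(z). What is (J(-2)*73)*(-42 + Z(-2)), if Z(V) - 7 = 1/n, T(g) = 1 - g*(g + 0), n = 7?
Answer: 53436/7 ≈ 7633.7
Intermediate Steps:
T(g) = 1 - g² (T(g) = 1 - g*g = 1 - g²)
J(z) = 1 - z²
Z(V) = 50/7 (Z(V) = 7 + 1/7 = 7 + ⅐ = 50/7)
(J(-2)*73)*(-42 + Z(-2)) = ((1 - 1*(-2)²)*73)*(-42 + 50/7) = ((1 - 1*4)*73)*(-244/7) = ((1 - 4)*73)*(-244/7) = -3*73*(-244/7) = -219*(-244/7) = 53436/7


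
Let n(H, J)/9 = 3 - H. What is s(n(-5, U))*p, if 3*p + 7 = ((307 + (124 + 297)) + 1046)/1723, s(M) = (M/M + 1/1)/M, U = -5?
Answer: -381/6892 ≈ -0.055281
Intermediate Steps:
n(H, J) = 27 - 9*H (n(H, J) = 9*(3 - H) = 27 - 9*H)
s(M) = 2/M (s(M) = (1 + 1*1)/M = (1 + 1)/M = 2/M)
p = -3429/1723 (p = -7/3 + (((307 + (124 + 297)) + 1046)/1723)/3 = -7/3 + (((307 + 421) + 1046)*(1/1723))/3 = -7/3 + ((728 + 1046)*(1/1723))/3 = -7/3 + (1774*(1/1723))/3 = -7/3 + (⅓)*(1774/1723) = -7/3 + 1774/5169 = -3429/1723 ≈ -1.9901)
s(n(-5, U))*p = (2/(27 - 9*(-5)))*(-3429/1723) = (2/(27 + 45))*(-3429/1723) = (2/72)*(-3429/1723) = (2*(1/72))*(-3429/1723) = (1/36)*(-3429/1723) = -381/6892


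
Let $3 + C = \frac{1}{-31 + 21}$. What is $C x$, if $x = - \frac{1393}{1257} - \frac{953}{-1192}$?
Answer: $\frac{2867717}{2996688} \approx 0.95696$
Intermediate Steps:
$x = - \frac{462535}{1498344}$ ($x = \left(-1393\right) \frac{1}{1257} - - \frac{953}{1192} = - \frac{1393}{1257} + \frac{953}{1192} = - \frac{462535}{1498344} \approx -0.3087$)
$C = - \frac{31}{10}$ ($C = -3 + \frac{1}{-31 + 21} = -3 + \frac{1}{-10} = -3 - \frac{1}{10} = - \frac{31}{10} \approx -3.1$)
$C x = \left(- \frac{31}{10}\right) \left(- \frac{462535}{1498344}\right) = \frac{2867717}{2996688}$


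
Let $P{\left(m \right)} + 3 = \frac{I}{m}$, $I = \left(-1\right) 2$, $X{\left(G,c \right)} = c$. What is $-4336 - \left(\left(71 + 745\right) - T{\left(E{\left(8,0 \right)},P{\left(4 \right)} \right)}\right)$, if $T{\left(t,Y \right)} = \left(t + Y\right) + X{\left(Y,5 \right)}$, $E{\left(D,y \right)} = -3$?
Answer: $- \frac{10307}{2} \approx -5153.5$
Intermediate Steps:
$I = -2$
$P{\left(m \right)} = -3 - \frac{2}{m}$
$T{\left(t,Y \right)} = 5 + Y + t$ ($T{\left(t,Y \right)} = \left(t + Y\right) + 5 = \left(Y + t\right) + 5 = 5 + Y + t$)
$-4336 - \left(\left(71 + 745\right) - T{\left(E{\left(8,0 \right)},P{\left(4 \right)} \right)}\right) = -4336 - \left(\left(71 + 745\right) - \left(5 - \left(3 + \frac{2}{4}\right) - 3\right)\right) = -4336 - \left(816 - \left(5 - \frac{7}{2} - 3\right)\right) = -4336 - \left(816 - - \frac{3}{2}\right) = -4336 - \left(816 + \frac{3}{2}\right) = -4336 - \frac{1635}{2} = - \frac{10307}{2}$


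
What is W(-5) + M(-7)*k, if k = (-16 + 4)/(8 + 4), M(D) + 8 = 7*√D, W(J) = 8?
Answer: 16 - 7*I*√7 ≈ 16.0 - 18.52*I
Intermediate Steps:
M(D) = -8 + 7*√D
k = -1 (k = -12/12 = -12*1/12 = -1)
W(-5) + M(-7)*k = 8 + (-8 + 7*√(-7))*(-1) = 8 + (-8 + 7*(I*√7))*(-1) = 8 + (-8 + 7*I*√7)*(-1) = 8 + (8 - 7*I*√7) = 16 - 7*I*√7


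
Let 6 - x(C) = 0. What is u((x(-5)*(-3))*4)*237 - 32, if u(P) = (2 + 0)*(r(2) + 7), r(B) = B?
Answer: 4234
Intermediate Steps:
x(C) = 6 (x(C) = 6 - 1*0 = 6 + 0 = 6)
u(P) = 18 (u(P) = (2 + 0)*(2 + 7) = 2*9 = 18)
u((x(-5)*(-3))*4)*237 - 32 = 18*237 - 32 = 4266 - 32 = 4234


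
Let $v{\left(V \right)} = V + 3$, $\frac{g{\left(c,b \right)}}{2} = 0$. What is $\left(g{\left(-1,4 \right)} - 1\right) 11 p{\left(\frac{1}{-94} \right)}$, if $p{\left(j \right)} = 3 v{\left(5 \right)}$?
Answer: $-264$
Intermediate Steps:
$g{\left(c,b \right)} = 0$ ($g{\left(c,b \right)} = 2 \cdot 0 = 0$)
$v{\left(V \right)} = 3 + V$
$p{\left(j \right)} = 24$ ($p{\left(j \right)} = 3 \left(3 + 5\right) = 3 \cdot 8 = 24$)
$\left(g{\left(-1,4 \right)} - 1\right) 11 p{\left(\frac{1}{-94} \right)} = \left(0 - 1\right) 11 \cdot 24 = \left(-1\right) 11 \cdot 24 = \left(-11\right) 24 = -264$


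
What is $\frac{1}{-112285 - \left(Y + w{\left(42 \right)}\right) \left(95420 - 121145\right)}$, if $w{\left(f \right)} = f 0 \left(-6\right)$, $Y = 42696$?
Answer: $\frac{1}{1098242315} \approx 9.1055 \cdot 10^{-10}$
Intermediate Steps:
$w{\left(f \right)} = 0$ ($w{\left(f \right)} = 0 \left(-6\right) = 0$)
$\frac{1}{-112285 - \left(Y + w{\left(42 \right)}\right) \left(95420 - 121145\right)} = \frac{1}{-112285 - \left(42696 + 0\right) \left(95420 - 121145\right)} = \frac{1}{-112285 - 42696 \left(-25725\right)} = \frac{1}{-112285 - -1098354600} = \frac{1}{-112285 + 1098354600} = \frac{1}{1098242315}$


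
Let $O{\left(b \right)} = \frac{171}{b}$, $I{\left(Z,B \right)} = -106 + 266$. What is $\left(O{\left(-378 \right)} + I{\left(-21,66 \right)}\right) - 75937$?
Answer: $- \frac{3182653}{42} \approx -75778.0$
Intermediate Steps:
$I{\left(Z,B \right)} = 160$
$\left(O{\left(-378 \right)} + I{\left(-21,66 \right)}\right) - 75937 = \left(\frac{171}{-378} + 160\right) - 75937 = \left(171 \left(- \frac{1}{378}\right) + 160\right) - 75937 = \left(- \frac{19}{42} + 160\right) - 75937 = \frac{6701}{42} - 75937 = - \frac{3182653}{42}$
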